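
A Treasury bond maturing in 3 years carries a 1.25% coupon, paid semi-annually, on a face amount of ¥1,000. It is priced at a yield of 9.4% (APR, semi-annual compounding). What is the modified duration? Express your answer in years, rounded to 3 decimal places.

Periodic yield y = 0.047. First find Macaulay duration:
  t   CF        PV=CF/(1+0.047)^t    t·PV
  1         6.25         5.9694         5.9694
  2         6.25         5.7015        11.4029
  3         6.25         5.4455        16.3366
  4         6.25         5.2011        20.8043
  5         6.25         4.9676        24.8380
  6     1,006.25       763.8812     4,583.2870
  Σ                    791.1663     4,662.6383
P = 791.1663; Macaulay duration = 4,662.6383 / 791.1663 = 5.89337 half-year periods = 2.94669 years.
Modified duration = D_Mac / (1 + y) = 2.94669 / 1.047 = 2.81441 years.

2.814 years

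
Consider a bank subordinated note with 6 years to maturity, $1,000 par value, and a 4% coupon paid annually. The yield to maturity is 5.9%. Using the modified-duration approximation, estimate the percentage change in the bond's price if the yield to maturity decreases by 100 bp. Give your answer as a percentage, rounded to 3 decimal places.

Periodic yield y = 0.059. Modified duration first:
  t   CF        PV=CF/(1+0.059)^t    t·PV
  1        40.00        37.7715        37.7715
  2        40.00        35.6671        71.3342
  3        40.00        33.6800       101.0400
  4        40.00        31.8036       127.2144
  5        40.00        30.0317       150.1586
  6     1,040.00       737.3227     4,423.9359
  Σ                    906.2766     4,911.4546
P = 906.2766; D_Mac = 5.41938 yrs; D_mod = 5.41938/(1+0.059) = 5.11745 yrs.
ΔP/P ≈ -D_mod · Δy = -5.11745 × (-0.01) = +0.051174 = +5.1174%.

+5.117%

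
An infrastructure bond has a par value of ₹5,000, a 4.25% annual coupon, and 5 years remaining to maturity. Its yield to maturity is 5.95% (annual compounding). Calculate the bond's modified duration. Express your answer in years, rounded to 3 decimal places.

Periodic yield y = 0.0595. First find Macaulay duration:
  t   CF        PV=CF/(1+0.0595)^t    t·PV
  1       212.50       200.5663       200.5663
  2       212.50       189.3028       378.6056
  3       212.50       178.6718       536.0154
  4       212.50       168.6379       674.5515
  5     5,212.50     3,904.2828    19,521.4138
  Σ                  4,641.4615    21,311.1526
P = 4,641.4615; Macaulay duration = 21,311.1526 / 4,641.4615 = 4.59147 years.
Modified duration = D_Mac / (1 + y) = 4.59147 / 1.0595 = 4.33362 years.

4.334 years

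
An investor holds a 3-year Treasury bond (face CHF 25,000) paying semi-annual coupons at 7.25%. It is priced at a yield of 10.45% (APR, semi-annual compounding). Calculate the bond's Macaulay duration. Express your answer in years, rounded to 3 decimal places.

2.737 years

Periodic yield y = 0.05225. Discount each cash flow and weight by its period:
  t   CF        PV=CF/(1+0.05225)^t    t·PV
  1       906.25       861.2497       861.2497
  2       906.25       818.4839     1,636.9678
  3       906.25       777.8417     2,333.5251
  4       906.25       739.2176     2,956.8703
  5       906.25       702.5114     3,512.5568
  6    25,906.25    19,084.9464   114,509.6787
  Σ                 22,984.2507   125,810.8484
Price P = Σ PV = 22,984.2507.
Macaulay duration = Σ(t·PV) / P = 125,810.8484 / 22,984.2507 = 5.47379 half-year periods.
In years: 5.47379 / 2 = 2.73689 years.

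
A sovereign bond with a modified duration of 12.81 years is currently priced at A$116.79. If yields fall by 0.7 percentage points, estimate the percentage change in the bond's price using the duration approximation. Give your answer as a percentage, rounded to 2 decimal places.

Duration approximation: ΔP/P ≈ -D_mod · Δy = -12.81 × (-0.007) = +0.089670.
As a percentage: +8.9670%.

+8.97%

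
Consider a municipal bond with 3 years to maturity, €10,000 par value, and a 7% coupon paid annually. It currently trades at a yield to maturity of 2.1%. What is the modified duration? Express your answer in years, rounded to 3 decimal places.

2.763 years

Periodic yield y = 0.021. First find Macaulay duration:
  t   CF        PV=CF/(1+0.021)^t    t·PV
  1       700.00       685.6024       685.6024
  2       700.00       671.5008     1,343.0017
  3    10,700.00    10,053.2516    30,159.7548
  Σ                 11,410.3548    32,188.3588
P = 11,410.3548; Macaulay duration = 32,188.3588 / 11,410.3548 = 2.82098 years.
Modified duration = D_Mac / (1 + y) = 2.82098 / 1.021 = 2.76296 years.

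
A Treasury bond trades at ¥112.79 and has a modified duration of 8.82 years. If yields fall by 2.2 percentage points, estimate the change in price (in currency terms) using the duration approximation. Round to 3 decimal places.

+¥21.886

Duration approximation: ΔP/P ≈ -D_mod · Δy = -8.82 × (-0.022) = +0.194040.
ΔP ≈ 112.79 × (+0.194040) = +21.8857716.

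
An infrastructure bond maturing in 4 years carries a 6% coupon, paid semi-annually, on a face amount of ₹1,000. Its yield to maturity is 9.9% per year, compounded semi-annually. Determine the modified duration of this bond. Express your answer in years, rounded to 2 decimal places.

Periodic yield y = 0.0495. First find Macaulay duration:
  t   CF        PV=CF/(1+0.0495)^t    t·PV
  1        30.00        28.5850        28.5850
  2        30.00        27.2368        54.4736
  3        30.00        25.9522        77.8566
  4        30.00        24.7281        98.9126
  5        30.00        23.5618       117.8092
  6        30.00        22.4505       134.7032
  7        30.00        21.3916       149.7415
  8     1,030.00       699.8060     5,598.4483
  Σ                    873.7122     6,260.5299
P = 873.7122; Macaulay duration = 6,260.5299 / 873.7122 = 7.16544 half-year periods = 3.58272 years.
Modified duration = D_Mac / (1 + y) = 3.58272 / 1.0495 = 3.41374 years.

3.41 years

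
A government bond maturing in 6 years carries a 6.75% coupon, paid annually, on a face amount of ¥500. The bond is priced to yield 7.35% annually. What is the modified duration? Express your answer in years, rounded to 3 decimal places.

Periodic yield y = 0.0735. First find Macaulay duration:
  t   CF        PV=CF/(1+0.0735)^t    t·PV
  1        33.75        31.4392        31.4392
  2        33.75        29.2866        58.5733
  3        33.75        27.2815        81.8444
  4        33.75        25.4136       101.6543
  5        33.75        23.6736       118.3678
  6       533.75       348.7591     2,092.5548
  Σ                    485.8536     2,484.4338
P = 485.8536; Macaulay duration = 2,484.4338 / 485.8536 = 5.11354 years.
Modified duration = D_Mac / (1 + y) = 5.11354 / 1.0735 = 4.76343 years.

4.763 years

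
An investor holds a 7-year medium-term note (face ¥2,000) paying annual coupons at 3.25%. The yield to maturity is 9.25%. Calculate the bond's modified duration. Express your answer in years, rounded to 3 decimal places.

5.697 years

Periodic yield y = 0.0925. First find Macaulay duration:
  t   CF        PV=CF/(1+0.0925)^t    t·PV
  1        65.00        59.4966        59.4966
  2        65.00        54.4591       108.9182
  3        65.00        49.8481       149.5444
  4        65.00        45.6276       182.5104
  5        65.00        41.7644       208.8219
  6        65.00        38.2283       229.3696
  7     2,065.00     1,111.6548     7,781.5834
  Σ                  1,401.0788     8,720.2446
P = 1,401.0788; Macaulay duration = 8,720.2446 / 1,401.0788 = 6.22395 years.
Modified duration = D_Mac / (1 + y) = 6.22395 / 1.0925 = 5.69698 years.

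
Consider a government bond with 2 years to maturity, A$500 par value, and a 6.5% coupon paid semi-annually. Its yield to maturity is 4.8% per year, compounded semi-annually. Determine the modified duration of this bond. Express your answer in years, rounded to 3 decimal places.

1.864 years

Periodic yield y = 0.024. First find Macaulay duration:
  t   CF        PV=CF/(1+0.024)^t    t·PV
  1        16.25        15.8691        15.8691
  2        16.25        15.4972        30.9944
  3        16.25        15.1340        45.4020
  4       516.25       469.5266     1,878.1066
  Σ                    516.0270     1,970.3721
P = 516.0270; Macaulay duration = 1,970.3721 / 516.0270 = 3.81835 half-year periods = 1.90918 years.
Modified duration = D_Mac / (1 + y) = 1.90918 / 1.024 = 1.86443 years.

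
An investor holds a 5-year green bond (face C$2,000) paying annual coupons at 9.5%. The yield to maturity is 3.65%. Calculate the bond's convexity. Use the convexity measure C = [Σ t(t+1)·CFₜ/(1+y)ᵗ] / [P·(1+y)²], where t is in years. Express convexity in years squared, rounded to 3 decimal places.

With y = 0.0365:
  t   CF        PV=CF/(1+0.0365)^t    t·PV        t(t+1)·PV
  1       190.00       183.3092       183.3092         366.6184
  2       190.00       176.8540       353.7081       1,061.1242
  3       190.00       170.6262       511.8786       2,047.5142
  4       190.00       164.6176       658.4706       3,292.3528
  5     2,190.00     1,830.6174     9,153.0869      54,918.5216
  Σ                  2,526.0245    10,860.4533      61,686.1313
P = 2,526.0245.
Convexity = Σ t(t+1)·PV / [P·(1+y)²] = 61,686.1313 / (2,526.0245 × 1.074332) = 22.73062.

22.731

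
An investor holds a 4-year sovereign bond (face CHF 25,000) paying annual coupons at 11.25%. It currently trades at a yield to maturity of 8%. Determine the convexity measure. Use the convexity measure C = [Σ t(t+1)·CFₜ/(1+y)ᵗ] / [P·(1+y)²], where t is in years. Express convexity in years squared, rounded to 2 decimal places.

With y = 0.08:
  t   CF        PV=CF/(1+0.08)^t    t·PV        t(t+1)·PV
  1     2,812.50     2,604.1667     2,604.1667       5,208.3333
  2     2,812.50     2,411.2654     4,822.5309      14,467.5926
  3     2,812.50     2,232.6532     6,697.9595      26,791.8381
  4    27,812.50    20,443.0178    81,772.0711     408,860.3556
  Σ                 27,691.1031    95,896.7282     455,328.1197
P = 27,691.1031.
Convexity = Σ t(t+1)·PV / [P·(1+y)²] = 455,328.1197 / (27,691.1031 × 1.166400) = 14.09732.

14.10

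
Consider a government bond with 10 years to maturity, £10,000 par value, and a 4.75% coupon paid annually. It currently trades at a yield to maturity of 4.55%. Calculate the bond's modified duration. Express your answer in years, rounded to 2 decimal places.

7.85 years

Periodic yield y = 0.0455. First find Macaulay duration:
  t   CF        PV=CF/(1+0.0455)^t    t·PV
  1       475.00       454.3281       454.3281
  2       475.00       434.5558       869.1116
  3       475.00       415.6440     1,246.9319
  4       475.00       397.5552     1,590.2209
  5       475.00       380.2537     1,901.2684
  6       475.00       363.7051     2,182.2306
  7       475.00       347.8767     2,435.1369
  8       475.00       332.7372     2,661.8973
  9       475.00       318.2565     2,864.3085
  10   10,475.00     6,712.9538    67,129.5383
  Σ                 10,157.8660    83,334.9724
P = 10,157.8660; Macaulay duration = 83,334.9724 / 10,157.8660 = 8.20398 years.
Modified duration = D_Mac / (1 + y) = 8.20398 / 1.0455 = 7.84695 years.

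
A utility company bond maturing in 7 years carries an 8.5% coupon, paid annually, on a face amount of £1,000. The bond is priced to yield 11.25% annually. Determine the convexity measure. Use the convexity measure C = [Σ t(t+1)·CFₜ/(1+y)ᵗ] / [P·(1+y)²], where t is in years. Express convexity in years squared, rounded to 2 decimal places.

With y = 0.1125:
  t   CF        PV=CF/(1+0.1125)^t    t·PV        t(t+1)·PV
  1        85.00        76.4045        76.4045         152.8090
  2        85.00        68.6782       137.3564         412.0692
  3        85.00        61.7332       185.1996         740.7985
  4        85.00        55.4905       221.9621       1,109.8105
  5        85.00        49.8791       249.3956       1,496.3738
  6        85.00        44.8352       269.0110       1,883.0771
  7     1,085.00       514.4339     3,601.0375      28,808.2998
  Σ                    871.4546     4,740.3667      34,603.2379
P = 871.4546.
Convexity = Σ t(t+1)·PV / [P·(1+y)²] = 34,603.2379 / (871.4546 × 1.237656) = 32.08277.

32.08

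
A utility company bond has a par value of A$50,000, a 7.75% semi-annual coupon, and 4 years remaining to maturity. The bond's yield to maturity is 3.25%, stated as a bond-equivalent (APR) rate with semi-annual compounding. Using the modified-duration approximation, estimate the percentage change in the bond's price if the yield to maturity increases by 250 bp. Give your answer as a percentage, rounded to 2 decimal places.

-8.75%

Periodic yield y = 0.01625. Modified duration first:
  t   CF        PV=CF/(1+0.01625)^t    t·PV
  1     1,937.50     1,906.5191     1,906.5191
  2     1,937.50     1,876.0335     3,752.0670
  3     1,937.50     1,846.0354     5,538.1063
  4     1,937.50     1,816.5170     7,266.0682
  5     1,937.50     1,787.4706     8,937.3532
  6     1,937.50     1,758.8887    10,553.3322
  7     1,937.50     1,730.7638    12,115.3465
  8    51,937.50    45,653.7622   365,230.0976
  Σ                 58,375.9904   415,298.8902
P = 58,375.9904; D_Mac = 7.11421 half-year periods = 3.55710 yrs; D_mod = 3.55710/(1+0.01625) = 3.50022 yrs.
ΔP/P ≈ -D_mod · Δy = -3.50022 × (+0.025) = -0.087506 = -8.7506%.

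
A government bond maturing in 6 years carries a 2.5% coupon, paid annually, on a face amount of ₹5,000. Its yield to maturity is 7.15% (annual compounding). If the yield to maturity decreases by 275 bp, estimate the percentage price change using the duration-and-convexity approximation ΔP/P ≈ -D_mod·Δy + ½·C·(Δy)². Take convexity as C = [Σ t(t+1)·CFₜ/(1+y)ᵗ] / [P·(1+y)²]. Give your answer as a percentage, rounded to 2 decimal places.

With y = 0.0715:
  t   CF        PV=CF/(1+0.0715)^t    t·PV        t(t+1)·PV
  1       125.00       116.6589       116.6589         233.3178
  2       125.00       108.8744       217.7487         653.2462
  3       125.00       101.6093       304.8279       1,219.3117
  4       125.00        94.8290       379.3161       1,896.5806
  5       125.00        88.5012       442.5060       2,655.0359
  6     5,125.00     3,386.4200    20,318.5199     142,229.6390
  Σ                  3,896.8928    21,779.5775     148,887.1312
P = 3,896.8928; D_Mac = 5.58896 yrs; D_mod = 5.21601 yrs; C = 33.27778.
Duration effect: -5.21601 × (-0.0275) = +0.143440
Convexity effect: 0.5 × 33.27778 × (-0.0275)² = +0.0125832
ΔP/P ≈ +0.143440 + 0.0125832 = +0.156024 = +15.6024%.

+15.60%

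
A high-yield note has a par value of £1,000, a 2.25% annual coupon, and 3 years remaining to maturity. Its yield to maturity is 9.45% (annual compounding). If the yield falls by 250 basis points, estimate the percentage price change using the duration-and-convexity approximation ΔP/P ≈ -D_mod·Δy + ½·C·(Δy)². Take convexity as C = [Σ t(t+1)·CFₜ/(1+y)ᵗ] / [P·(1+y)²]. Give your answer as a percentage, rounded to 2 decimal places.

With y = 0.0945:
  t   CF        PV=CF/(1+0.0945)^t    t·PV        t(t+1)·PV
  1        22.50        20.5573        20.5573          41.1147
  2        22.50        18.7824        37.5648         112.6944
  3     1,022.50       779.8589     2,339.5766       9,358.3065
  Σ                    819.1986     2,397.6987       9,512.1155
P = 819.1986; D_Mac = 2.92688 yrs; D_mod = 2.67417 yrs; C = 9.69296.
Duration effect: -2.67417 × (-0.025) = +0.066854
Convexity effect: 0.5 × 9.69296 × (-0.025)² = +0.0030290
ΔP/P ≈ +0.066854 + 0.0030290 = +0.069883 = +6.9883%.

+6.99%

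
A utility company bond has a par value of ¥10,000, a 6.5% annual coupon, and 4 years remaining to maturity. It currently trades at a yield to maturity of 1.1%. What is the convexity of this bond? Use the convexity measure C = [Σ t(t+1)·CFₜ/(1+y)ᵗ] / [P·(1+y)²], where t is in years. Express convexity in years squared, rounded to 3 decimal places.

17.505

With y = 0.011:
  t   CF        PV=CF/(1+0.011)^t    t·PV        t(t+1)·PV
  1       650.00       642.9278       642.9278       1,285.8556
  2       650.00       635.9325     1,271.8651       3,815.5952
  3       650.00       629.0134     1,887.0402       7,548.1607
  4    10,650.00    10,194.0084    40,776.0334     203,880.1672
  Σ                 12,101.8821    44,577.8665     216,529.7787
P = 12,101.8821.
Convexity = Σ t(t+1)·PV / [P·(1+y)²] = 216,529.7787 / (12,101.8821 × 1.022121) = 17.50501.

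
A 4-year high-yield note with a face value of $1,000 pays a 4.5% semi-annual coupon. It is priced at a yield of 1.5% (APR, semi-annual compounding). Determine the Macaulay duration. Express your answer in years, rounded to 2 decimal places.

Periodic yield y = 0.0075. Discount each cash flow and weight by its period:
  t   CF        PV=CF/(1+0.0075)^t    t·PV
  1        22.50        22.3325        22.3325
  2        22.50        22.1663        44.3325
  3        22.50        22.0012        66.0037
  4        22.50        21.8375        87.3499
  5        22.50        21.6749       108.3745
  6        22.50        21.5136       129.0813
  7        22.50        21.3534       149.4738
  8     1,022.50       963.1698     7,705.3588
  Σ                  1,116.0492     8,312.3071
Price P = Σ PV = 1,116.0492.
Macaulay duration = Σ(t·PV) / P = 8,312.3071 / 1,116.0492 = 7.44798 half-year periods.
In years: 7.44798 / 2 = 3.72399 years.

3.72 years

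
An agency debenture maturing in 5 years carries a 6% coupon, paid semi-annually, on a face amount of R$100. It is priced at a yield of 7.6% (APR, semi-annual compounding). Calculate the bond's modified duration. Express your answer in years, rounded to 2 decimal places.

Periodic yield y = 0.038. First find Macaulay duration:
  t   CF        PV=CF/(1+0.038)^t    t·PV
  1         3.00         2.8902         2.8902
  2         3.00         2.7844         5.5687
  3         3.00         2.6824         8.0473
  4         3.00         2.5842        10.3369
  5         3.00         2.4896        12.4481
  6         3.00         2.3985        14.3909
  7         3.00         2.3107        16.1748
  8         3.00         2.2261        17.8087
  9         3.00         2.1446        19.3013
  10      103.00        70.9355       709.3551
  Σ                     93.4462       816.3221
P = 93.4462; Macaulay duration = 816.3221 / 93.4462 = 8.73574 half-year periods = 4.36787 years.
Modified duration = D_Mac / (1 + y) = 4.36787 / 1.038 = 4.20797 years.

4.21 years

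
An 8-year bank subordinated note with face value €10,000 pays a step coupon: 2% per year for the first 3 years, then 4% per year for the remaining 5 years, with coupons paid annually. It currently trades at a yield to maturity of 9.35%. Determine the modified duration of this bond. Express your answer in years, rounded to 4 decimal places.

6.5346 years

Periodic yield y = 0.0935. First find Macaulay duration:
  t   CF        PV=CF/(1+0.0935)^t    t·PV
  1       200.00       182.8989       182.8989
  2       200.00       167.2601       334.5203
  3       200.00       152.9585       458.8755
  4       400.00       279.7595     1,119.0380
  5       400.00       255.8386     1,279.1930
  6       400.00       233.9630     1,403.7783
  7       400.00       213.9580     1,497.7058
  8    10,400.00     5,087.2495    40,697.9962
  Σ                  6,573.8862    46,974.0060
P = 6,573.8862; Macaulay duration = 46,974.0060 / 6,573.8862 = 7.14555 years.
Modified duration = D_Mac / (1 + y) = 7.14555 / 1.0935 = 6.53456 years.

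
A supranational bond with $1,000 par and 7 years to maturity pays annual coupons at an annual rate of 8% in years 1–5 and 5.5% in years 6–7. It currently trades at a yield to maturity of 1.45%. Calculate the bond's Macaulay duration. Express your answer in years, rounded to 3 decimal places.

5.851 years

Periodic yield y = 0.0145. Discount each cash flow and weight by its year:
  t   CF        PV=CF/(1+0.0145)^t    t·PV
  1        80.00        78.8566        78.8566
  2        80.00        77.7295       155.4590
  3        80.00        76.6185       229.8556
  4        80.00        75.5234       302.0938
  5        80.00        74.4440       372.2200
  6        55.00        50.4487       302.6925
  7     1,055.00       953.8676     6,677.0732
  Σ                  1,387.4884     8,118.2507
Price P = Σ PV = 1,387.4884.
Macaulay duration = Σ(t·PV) / P = 8,118.2507 / 1,387.4884 = 5.85104 years.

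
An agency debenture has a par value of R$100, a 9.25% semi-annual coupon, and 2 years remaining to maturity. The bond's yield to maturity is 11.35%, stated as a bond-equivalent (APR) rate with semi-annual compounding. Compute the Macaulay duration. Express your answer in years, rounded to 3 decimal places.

1.869 years

Periodic yield y = 0.05675. Discount each cash flow and weight by its period:
  t   CF        PV=CF/(1+0.05675)^t    t·PV
  1        4.625         4.3766         4.3766
  2        4.625         4.1416         8.2832
  3        4.625         3.9192        11.7575
  4      104.625        83.8970       335.5880
  Σ                     96.3344       360.0054
Price P = Σ PV = 96.3344.
Macaulay duration = Σ(t·PV) / P = 360.0054 / 96.3344 = 3.73704 half-year periods.
In years: 3.73704 / 2 = 1.86852 years.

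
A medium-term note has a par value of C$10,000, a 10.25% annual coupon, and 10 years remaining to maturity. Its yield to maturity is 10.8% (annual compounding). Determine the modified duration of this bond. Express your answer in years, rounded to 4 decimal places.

5.9972 years

Periodic yield y = 0.108. First find Macaulay duration:
  t   CF        PV=CF/(1+0.108)^t    t·PV
  1     1,025.00       925.0903       925.0903
  2     1,025.00       834.9190     1,669.8380
  3     1,025.00       753.5370     2,260.6110
  4     1,025.00       680.0875     2,720.3502
  5     1,025.00       613.7974     3,068.9871
  6     1,025.00       553.9688     3,323.8128
  7     1,025.00       499.9718     3,499.8029
  8     1,025.00       451.2381     3,609.9050
  9     1,025.00       407.2546     3,665.2916
  10   11,025.00     3,953.4932    39,534.9318
  Σ                  9,673.3578    64,278.6206
P = 9,673.3578; Macaulay duration = 64,278.6206 / 9,673.3578 = 6.64491 years.
Modified duration = D_Mac / (1 + y) = 6.64491 / 1.108 = 5.99721 years.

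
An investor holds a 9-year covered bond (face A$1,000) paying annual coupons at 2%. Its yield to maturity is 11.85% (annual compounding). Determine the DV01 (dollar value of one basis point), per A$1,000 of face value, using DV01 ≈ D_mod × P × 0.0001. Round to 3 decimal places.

A$0.335

Periodic yield y = 0.1185.
  t   CF        PV=CF/(1+0.1185)^t    t·PV
  1        20.00        17.8811        17.8811
  2        20.00        15.9867        31.9733
  3        20.00        14.2930        42.8789
  4        20.00        12.7787        51.1147
  5        20.00        11.4248        57.1242
  6        20.00        10.2144        61.2866
  7        20.00         9.1323        63.9258
  8        20.00         8.1647        65.3179
  9     1,020.00       372.2856     3,350.5707
  Σ                    472.1613     3,742.0731
P = 472.1613; D_Mac = 7.92541 yrs; D_mod = 7.08575 yrs.
DV01 ≈ 7.08575 × 472.1613 × 0.0001 = 0.334562.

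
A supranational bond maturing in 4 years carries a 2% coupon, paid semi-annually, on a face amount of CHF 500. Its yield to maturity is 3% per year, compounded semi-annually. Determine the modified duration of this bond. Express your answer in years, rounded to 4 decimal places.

Periodic yield y = 0.015. First find Macaulay duration:
  t   CF        PV=CF/(1+0.015)^t    t·PV
  1         5.00         4.9261         4.9261
  2         5.00         4.8533         9.7066
  3         5.00         4.7816        14.3448
  4         5.00         4.7109        18.8437
  5         5.00         4.6413        23.2065
  6         5.00         4.5727        27.4363
  7         5.00         4.5051        31.5359
  8       505.00       448.2941     3,586.3529
  Σ                    481.2852     3,716.3528
P = 481.2852; Macaulay duration = 3,716.3528 / 481.2852 = 7.72173 half-year periods = 3.86086 years.
Modified duration = D_Mac / (1 + y) = 3.86086 / 1.015 = 3.80381 years.

3.8038 years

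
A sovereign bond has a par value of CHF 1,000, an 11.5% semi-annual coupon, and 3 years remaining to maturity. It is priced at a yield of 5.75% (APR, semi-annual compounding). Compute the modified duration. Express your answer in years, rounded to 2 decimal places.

2.58 years

Periodic yield y = 0.02875. First find Macaulay duration:
  t   CF        PV=CF/(1+0.02875)^t    t·PV
  1        57.50        55.8931        55.8931
  2        57.50        54.3311       108.6621
  3        57.50        52.8127       158.4381
  4        57.50        51.3368       205.3470
  5        57.50        49.9021       249.5104
  6     1,057.50       892.1159     5,352.6955
  Σ                  1,156.3916     6,130.5462
P = 1,156.3916; Macaulay duration = 6,130.5462 / 1,156.3916 = 5.30144 half-year periods = 2.65072 years.
Modified duration = D_Mac / (1 + y) = 2.65072 / 1.02875 = 2.57664 years.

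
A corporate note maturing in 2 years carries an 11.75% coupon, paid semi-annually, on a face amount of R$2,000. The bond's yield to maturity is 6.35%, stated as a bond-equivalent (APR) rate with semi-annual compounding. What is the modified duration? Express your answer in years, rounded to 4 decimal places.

1.7910 years

Periodic yield y = 0.03175. First find Macaulay duration:
  t   CF        PV=CF/(1+0.03175)^t    t·PV
  1       117.50       113.8842       113.8842
  2       117.50       110.3796       220.7592
  3       117.50       106.9829       320.9488
  4     2,117.50     1,868.6394     7,474.5577
  Σ                  2,199.8861     8,130.1499
P = 2,199.8861; Macaulay duration = 8,130.1499 / 2,199.8861 = 3.69571 half-year periods = 1.84786 years.
Modified duration = D_Mac / (1 + y) = 1.84786 / 1.03175 = 1.79099 years.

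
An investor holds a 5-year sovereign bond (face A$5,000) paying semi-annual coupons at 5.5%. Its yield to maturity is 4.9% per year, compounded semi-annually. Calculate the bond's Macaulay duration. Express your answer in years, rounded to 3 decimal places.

Periodic yield y = 0.0245. Discount each cash flow and weight by its period:
  t   CF        PV=CF/(1+0.0245)^t    t·PV
  1       137.50       134.2118       134.2118
  2       137.50       131.0023       262.0045
  3       137.50       127.8695       383.6084
  4       137.50       124.8116       499.2463
  5       137.50       121.8268       609.1341
  6       137.50       118.9134       713.4806
  7       137.50       116.0697       812.4881
  8       137.50       113.2940       906.3522
  9       137.50       110.5847       995.2623
  10    5,137.50     4,033.0370    40,330.3701
  Σ                  5,131.6208    45,646.1583
Price P = Σ PV = 5,131.6208.
Macaulay duration = Σ(t·PV) / P = 45,646.1583 / 5,131.6208 = 8.89508 half-year periods.
In years: 8.89508 / 2 = 4.44754 years.

4.448 years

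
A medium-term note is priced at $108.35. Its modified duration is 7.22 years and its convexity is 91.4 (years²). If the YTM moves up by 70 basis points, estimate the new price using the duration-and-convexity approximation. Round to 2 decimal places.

Duration effect: -D_mod·Δy = -7.22 × (+0.007) = -0.050540
Convexity effect: ½·C·(Δy)² = 0.5 × 91.4 × (0.007)² = +0.0022393
ΔP/P ≈ -0.050540 + 0.0022393 = -0.0483007
New price ≈ 108.35 × (1 - 0.0483007) = 103.116619155.

$103.12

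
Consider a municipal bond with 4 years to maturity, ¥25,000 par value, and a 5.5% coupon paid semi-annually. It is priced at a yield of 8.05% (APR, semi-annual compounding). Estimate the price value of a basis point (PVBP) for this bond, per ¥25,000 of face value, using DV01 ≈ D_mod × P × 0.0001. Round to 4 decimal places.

Periodic yield y = 0.04025.
  t   CF        PV=CF/(1+0.04025)^t    t·PV
  1       687.50       660.8988       660.8988
  2       687.50       635.3269     1,270.6538
  3       687.50       610.7444     1,832.2333
  4       687.50       587.1131     2,348.4526
  5       687.50       564.3962     2,821.9810
  6       687.50       542.5582     3,255.3494
  7       687.50       521.5652     3,650.9566
  8    25,687.50    18,733.5483   149,868.3861
  Σ                 22,856.1513   165,708.9117
P = 22,856.1513; D_Mac = 7.25008 half-year periods = 3.62504 yrs; D_mod = 3.48478 yrs.
DV01 ≈ 3.48478 × 22,856.1513 × 0.0001 = 7.964860.

¥7.9649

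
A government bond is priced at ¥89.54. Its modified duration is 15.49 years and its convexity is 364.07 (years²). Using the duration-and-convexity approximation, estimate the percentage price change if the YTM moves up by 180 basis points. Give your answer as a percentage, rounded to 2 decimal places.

-21.98%

Duration effect: -D_mod·Δy = -15.49 × (+0.018) = -0.278820
Convexity effect: ½·C·(Δy)² = 0.5 × 364.07 × (0.018)² = +0.05897934
ΔP/P ≈ -0.278820 + 0.05897934 = -0.21984066
= -21.984066%.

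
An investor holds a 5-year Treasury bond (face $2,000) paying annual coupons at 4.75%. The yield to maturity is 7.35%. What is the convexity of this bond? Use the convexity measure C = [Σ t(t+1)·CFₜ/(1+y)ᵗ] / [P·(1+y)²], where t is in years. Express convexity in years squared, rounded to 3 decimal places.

22.853

With y = 0.0735:
  t   CF        PV=CF/(1+0.0735)^t    t·PV        t(t+1)·PV
  1        95.00        88.4956        88.4956         176.9912
  2        95.00        82.4365       164.8730         494.6190
  3        95.00        76.7923       230.3768         921.5071
  4        95.00        71.5345       286.1379       1,430.6896
  5     2,095.00     1,469.5142     7,347.5709      44,085.4256
  Σ                  1,788.7730     8,117.4542      47,109.2324
P = 1,788.7730.
Convexity = Σ t(t+1)·PV / [P·(1+y)²] = 47,109.2324 / (1,788.7730 × 1.152402) = 22.85318.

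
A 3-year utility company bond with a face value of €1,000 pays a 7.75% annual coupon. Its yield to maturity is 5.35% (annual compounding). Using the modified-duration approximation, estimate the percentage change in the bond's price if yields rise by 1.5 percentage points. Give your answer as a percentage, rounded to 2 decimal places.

Periodic yield y = 0.0535. Modified duration first:
  t   CF        PV=CF/(1+0.0535)^t    t·PV
  1        77.50        73.5643        73.5643
  2        77.50        69.8285       139.6570
  3     1,077.50       921.5389     2,764.6166
  Σ                  1,064.9317     2,977.8379
P = 1,064.9317; D_Mac = 2.79627 yrs; D_mod = 2.79627/(1+0.0535) = 2.65427 yrs.
ΔP/P ≈ -D_mod · Δy = -2.65427 × (+0.015) = -0.039814 = -3.9814%.

-3.98%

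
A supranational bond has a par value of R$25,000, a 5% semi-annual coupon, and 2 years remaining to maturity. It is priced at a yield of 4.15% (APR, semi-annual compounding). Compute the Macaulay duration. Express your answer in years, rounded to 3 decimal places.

Periodic yield y = 0.02075. Discount each cash flow and weight by its period:
  t   CF        PV=CF/(1+0.02075)^t    t·PV
  1       625.00       612.2949       612.2949
  2       625.00       599.8480     1,199.6961
  3       625.00       587.6542     1,762.9626
  4    25,625.00    23,604.0388    94,416.1552
  Σ                 25,403.8359    97,991.1087
Price P = Σ PV = 25,403.8359.
Macaulay duration = Σ(t·PV) / P = 97,991.1087 / 25,403.8359 = 3.85734 half-year periods.
In years: 3.85734 / 2 = 1.92867 years.

1.929 years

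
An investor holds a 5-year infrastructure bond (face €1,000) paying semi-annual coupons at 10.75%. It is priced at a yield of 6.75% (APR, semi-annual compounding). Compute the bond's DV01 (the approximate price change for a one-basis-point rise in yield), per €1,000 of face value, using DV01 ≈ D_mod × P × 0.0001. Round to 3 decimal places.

Periodic yield y = 0.03375.
  t   CF        PV=CF/(1+0.03375)^t    t·PV
  1        53.75        51.9952        51.9952
  2        53.75        50.2976       100.5952
  3        53.75        48.6555       145.9665
  4        53.75        47.0670       188.2679
  5        53.75        45.5303       227.6517
  6        53.75        44.0439       264.2631
  7        53.75        42.6059       298.2413
  8        53.75        41.2149       329.7192
  9        53.75        39.8693       358.8238
  10    1,053.75       756.1054     7,561.0544
  Σ                  1,167.3850     9,526.5784
P = 1,167.3850; D_Mac = 8.16061 half-year periods = 4.08031 yrs; D_mod = 3.94709 yrs.
DV01 ≈ 3.94709 × 1,167.3850 × 0.0001 = 0.460778.

€0.461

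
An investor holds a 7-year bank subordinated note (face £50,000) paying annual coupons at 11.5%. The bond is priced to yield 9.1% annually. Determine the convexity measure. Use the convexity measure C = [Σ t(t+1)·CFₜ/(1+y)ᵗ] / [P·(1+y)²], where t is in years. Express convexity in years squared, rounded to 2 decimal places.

31.88

With y = 0.091:
  t   CF        PV=CF/(1+0.091)^t    t·PV        t(t+1)·PV
  1     5,750.00     5,270.3941     5,270.3941      10,540.7883
  2     5,750.00     4,830.7921     9,661.5841      28,984.7523
  3     5,750.00     4,427.8571    13,283.5712      53,134.2848
  4     5,750.00     4,058.5308    16,234.1231      81,170.6153
  5     5,750.00     3,720.0099    18,600.0493     111,600.2960
  6     5,750.00     3,409.7249    20,458.3494     143,208.4458
  7    55,750.00    30,302.0226   212,114.1581   1,696,913.2650
  Σ                 56,019.3314   295,622.2294   2,125,552.4474
P = 56,019.3314.
Convexity = Σ t(t+1)·PV / [P·(1+y)²] = 2,125,552.4474 / (56,019.3314 × 1.190281) = 31.87751.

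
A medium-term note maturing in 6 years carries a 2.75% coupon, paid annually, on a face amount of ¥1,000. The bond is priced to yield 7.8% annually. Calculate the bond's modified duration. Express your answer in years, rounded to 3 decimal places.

Periodic yield y = 0.078. First find Macaulay duration:
  t   CF        PV=CF/(1+0.078)^t    t·PV
  1        27.50        25.5102        25.5102
  2        27.50        23.6644        47.3288
  3        27.50        21.9521        65.8564
  4        27.50        20.3637        81.4550
  5        27.50        18.8903        94.4515
  6     1,027.50       654.7406     3,928.4435
  Σ                    765.1213     4,243.0453
P = 765.1213; Macaulay duration = 4,243.0453 / 765.1213 = 5.54558 years.
Modified duration = D_Mac / (1 + y) = 5.54558 / 1.078 = 5.14433 years.

5.144 years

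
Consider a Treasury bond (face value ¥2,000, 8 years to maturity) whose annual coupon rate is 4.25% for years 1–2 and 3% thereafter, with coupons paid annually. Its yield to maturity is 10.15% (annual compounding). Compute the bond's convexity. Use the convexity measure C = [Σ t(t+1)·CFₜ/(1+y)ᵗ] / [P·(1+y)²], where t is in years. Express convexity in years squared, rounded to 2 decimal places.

47.86

With y = 0.1015:
  t   CF        PV=CF/(1+0.1015)^t    t·PV        t(t+1)·PV
  1        85.00        77.1675        77.1675         154.3350
  2        85.00        70.0567       140.1135         420.3404
  3        60.00        44.8950       134.6849         538.7397
  4        60.00        40.7580       163.0321         815.1607
  5        60.00        37.0023       185.0115       1,110.0691
  6        60.00        33.5926       201.5559       1,410.8912
  7        60.00        30.4972       213.4803       1,707.8423
  8     2,060.00       950.5856     7,604.6844      68,442.1596
  Σ                  1,284.5549     8,719.7301      74,599.5381
P = 1,284.5549.
Convexity = Σ t(t+1)·PV / [P·(1+y)²] = 74,599.5381 / (1,284.5549 × 1.213302) = 47.86460.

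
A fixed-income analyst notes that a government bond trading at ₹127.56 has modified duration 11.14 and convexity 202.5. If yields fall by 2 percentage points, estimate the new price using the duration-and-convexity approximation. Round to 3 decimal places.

₹161.147

Duration effect: -D_mod·Δy = -11.14 × (-0.02) = +0.222800
Convexity effect: ½·C·(Δy)² = 0.5 × 202.5 × (-0.02)² = +0.0405000
ΔP/P ≈ +0.222800 + 0.0405000 = +0.263300
New price ≈ 127.56 × (1 + 0.263300) = 161.146548.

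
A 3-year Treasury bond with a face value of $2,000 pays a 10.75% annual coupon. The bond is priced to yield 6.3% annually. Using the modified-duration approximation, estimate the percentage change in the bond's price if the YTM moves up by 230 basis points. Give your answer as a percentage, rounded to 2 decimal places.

-5.92%

Periodic yield y = 0.063. Modified duration first:
  t   CF        PV=CF/(1+0.063)^t    t·PV
  1       215.00       202.2578       202.2578
  2       215.00       190.2707       380.5414
  3     2,215.00     1,844.0553     5,532.1659
  Σ                  2,236.5838     6,114.9650
P = 2,236.5838; D_Mac = 2.73406 yrs; D_mod = 2.73406/(1+0.063) = 2.57203 yrs.
ΔP/P ≈ -D_mod · Δy = -2.57203 × (+0.023) = -0.059157 = -5.9157%.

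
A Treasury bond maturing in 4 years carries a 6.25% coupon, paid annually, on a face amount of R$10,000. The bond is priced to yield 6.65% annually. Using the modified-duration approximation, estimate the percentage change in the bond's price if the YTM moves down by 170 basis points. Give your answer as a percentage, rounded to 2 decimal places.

Periodic yield y = 0.0665. Modified duration first:
  t   CF        PV=CF/(1+0.0665)^t    t·PV
  1       625.00       586.0291       586.0291
  2       625.00       549.4881     1,098.9762
  3       625.00       515.2256     1,545.6768
  4    10,625.00     8,212.6913    32,850.7653
  Σ                  9,863.4341    36,081.4474
P = 9,863.4341; D_Mac = 3.65810 yrs; D_mod = 3.65810/(1+0.0665) = 3.43001 yrs.
ΔP/P ≈ -D_mod · Δy = -3.43001 × (-0.017) = +0.058310 = +5.8310%.

+5.83%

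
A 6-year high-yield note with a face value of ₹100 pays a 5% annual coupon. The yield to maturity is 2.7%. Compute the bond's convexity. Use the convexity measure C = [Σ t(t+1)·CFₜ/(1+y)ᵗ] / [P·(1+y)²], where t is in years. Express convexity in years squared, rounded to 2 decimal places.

34.30

With y = 0.027:
  t   CF        PV=CF/(1+0.027)^t    t·PV        t(t+1)·PV
  1         5.00         4.8685         4.8685           9.7371
  2         5.00         4.7406         9.4811          28.4433
  3         5.00         4.6159        13.8478          55.3911
  4         5.00         4.4946        17.9783          89.8914
  5         5.00         4.3764        21.8820         131.2922
  6       105.00        89.4884       536.9303       3,758.5119
  Σ                    112.5844       604.9880       4,073.2671
P = 112.5844.
Convexity = Σ t(t+1)·PV / [P·(1+y)²] = 4,073.2671 / (112.5844 × 1.054729) = 34.30235.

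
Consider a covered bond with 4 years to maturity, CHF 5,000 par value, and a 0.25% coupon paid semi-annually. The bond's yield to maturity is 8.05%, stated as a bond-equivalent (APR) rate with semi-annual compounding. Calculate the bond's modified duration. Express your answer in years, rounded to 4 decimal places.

Periodic yield y = 0.04025. First find Macaulay duration:
  t   CF        PV=CF/(1+0.04025)^t    t·PV
  1         6.25         6.0082         6.0082
  2         6.25         5.7757        11.5514
  3         6.25         5.5522        16.6567
  4         6.25         5.3374        21.3496
  5         6.25         5.1309        25.6544
  6         6.25         4.9323        29.5941
  7         6.25         4.7415        33.1905
  8     5,006.25     3,650.9908    29,207.9263
  Σ                  3,688.4690    29,351.9311
P = 3,688.4690; Macaulay duration = 29,351.9311 / 3,688.4690 = 7.95775 half-year periods = 3.97888 years.
Modified duration = D_Mac / (1 + y) = 3.97888 / 1.04025 = 3.82492 years.

3.8249 years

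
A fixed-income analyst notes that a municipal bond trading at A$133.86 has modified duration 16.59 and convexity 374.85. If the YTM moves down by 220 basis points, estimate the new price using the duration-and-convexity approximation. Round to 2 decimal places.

A$194.86

Duration effect: -D_mod·Δy = -16.59 × (-0.022) = +0.364980
Convexity effect: ½·C·(Δy)² = 0.5 × 374.85 × (-0.022)² = +0.0907137
ΔP/P ≈ +0.364980 + 0.0907137 = +0.4556937
New price ≈ 133.86 × (1 + 0.4556937) = 194.859158682.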